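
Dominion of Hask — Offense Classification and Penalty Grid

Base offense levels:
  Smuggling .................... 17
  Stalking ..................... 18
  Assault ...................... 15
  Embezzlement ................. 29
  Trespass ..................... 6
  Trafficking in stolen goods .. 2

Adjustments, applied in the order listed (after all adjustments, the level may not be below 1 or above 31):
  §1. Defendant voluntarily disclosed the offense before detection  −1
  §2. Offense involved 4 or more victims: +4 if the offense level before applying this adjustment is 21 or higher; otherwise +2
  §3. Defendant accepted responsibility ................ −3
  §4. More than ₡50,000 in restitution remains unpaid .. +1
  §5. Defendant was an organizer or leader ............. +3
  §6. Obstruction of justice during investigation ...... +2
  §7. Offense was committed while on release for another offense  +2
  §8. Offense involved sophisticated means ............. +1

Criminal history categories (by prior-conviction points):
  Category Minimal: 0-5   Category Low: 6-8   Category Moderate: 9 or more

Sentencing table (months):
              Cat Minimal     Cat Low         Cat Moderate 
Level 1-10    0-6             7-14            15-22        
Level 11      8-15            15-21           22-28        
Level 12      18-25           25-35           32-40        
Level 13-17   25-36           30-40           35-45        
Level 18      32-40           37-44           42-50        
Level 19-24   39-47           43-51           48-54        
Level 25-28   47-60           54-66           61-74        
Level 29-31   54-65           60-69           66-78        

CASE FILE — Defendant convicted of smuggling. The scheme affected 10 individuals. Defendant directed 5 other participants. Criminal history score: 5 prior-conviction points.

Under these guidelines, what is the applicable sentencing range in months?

39-47 months

Base offense level for smuggling: 17.
§2 applies (level before this adjustment is 17 < 21, so +2): 17 + 2 = 19.
§4 does not apply.
§5 applies: 19 + 3 = 22.
§6 does not apply.
Final offense level: 22.
Criminal history: 5 prior points → Category Minimal (0-5).
Level 22 falls in the 19-24 band.
Grid: Level 19-24 × Category Minimal = 39-47 months.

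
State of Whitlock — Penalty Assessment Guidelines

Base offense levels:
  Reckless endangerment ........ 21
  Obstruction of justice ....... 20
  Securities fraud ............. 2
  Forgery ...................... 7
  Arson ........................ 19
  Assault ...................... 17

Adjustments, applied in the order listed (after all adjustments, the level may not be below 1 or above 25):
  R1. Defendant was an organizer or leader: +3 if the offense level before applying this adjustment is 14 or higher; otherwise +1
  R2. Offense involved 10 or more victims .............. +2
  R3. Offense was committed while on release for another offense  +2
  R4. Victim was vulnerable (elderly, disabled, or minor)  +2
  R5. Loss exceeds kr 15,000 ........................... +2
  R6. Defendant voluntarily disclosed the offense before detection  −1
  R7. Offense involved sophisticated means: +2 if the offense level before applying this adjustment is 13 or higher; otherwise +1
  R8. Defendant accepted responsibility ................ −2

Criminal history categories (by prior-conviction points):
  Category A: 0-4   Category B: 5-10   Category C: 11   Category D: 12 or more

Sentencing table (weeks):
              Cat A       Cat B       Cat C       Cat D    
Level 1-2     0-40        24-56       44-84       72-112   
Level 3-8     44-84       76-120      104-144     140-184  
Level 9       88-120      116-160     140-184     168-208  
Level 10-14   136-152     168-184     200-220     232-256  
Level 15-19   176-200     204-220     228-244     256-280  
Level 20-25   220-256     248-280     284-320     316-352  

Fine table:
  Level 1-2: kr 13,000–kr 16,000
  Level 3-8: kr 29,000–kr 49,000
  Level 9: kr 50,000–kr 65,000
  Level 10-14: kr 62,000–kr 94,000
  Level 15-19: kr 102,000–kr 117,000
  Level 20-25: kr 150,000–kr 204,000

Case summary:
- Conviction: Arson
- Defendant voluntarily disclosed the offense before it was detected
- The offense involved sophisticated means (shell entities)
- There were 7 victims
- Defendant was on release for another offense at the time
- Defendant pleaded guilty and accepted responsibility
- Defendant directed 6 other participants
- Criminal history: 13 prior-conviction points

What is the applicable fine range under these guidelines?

Base offense level for arson: 19.
R1 applies (level before this adjustment is 19 ≥ 14, so +3): 19 + 3 = 22.
R3 applies: 22 + 2 = 24.
R6 applies: 24 − 1 = 23.
R7 applies (level before this adjustment is 23 ≥ 13, so +2): 23 + 2 = 25.
R8 applies: 25 − 2 = 23.
Final offense level: 23.
Level 23 falls in the 20-25 band.
Fine table: Level 20-25 → kr 150,000–kr 204,000.

kr 150,000–kr 204,000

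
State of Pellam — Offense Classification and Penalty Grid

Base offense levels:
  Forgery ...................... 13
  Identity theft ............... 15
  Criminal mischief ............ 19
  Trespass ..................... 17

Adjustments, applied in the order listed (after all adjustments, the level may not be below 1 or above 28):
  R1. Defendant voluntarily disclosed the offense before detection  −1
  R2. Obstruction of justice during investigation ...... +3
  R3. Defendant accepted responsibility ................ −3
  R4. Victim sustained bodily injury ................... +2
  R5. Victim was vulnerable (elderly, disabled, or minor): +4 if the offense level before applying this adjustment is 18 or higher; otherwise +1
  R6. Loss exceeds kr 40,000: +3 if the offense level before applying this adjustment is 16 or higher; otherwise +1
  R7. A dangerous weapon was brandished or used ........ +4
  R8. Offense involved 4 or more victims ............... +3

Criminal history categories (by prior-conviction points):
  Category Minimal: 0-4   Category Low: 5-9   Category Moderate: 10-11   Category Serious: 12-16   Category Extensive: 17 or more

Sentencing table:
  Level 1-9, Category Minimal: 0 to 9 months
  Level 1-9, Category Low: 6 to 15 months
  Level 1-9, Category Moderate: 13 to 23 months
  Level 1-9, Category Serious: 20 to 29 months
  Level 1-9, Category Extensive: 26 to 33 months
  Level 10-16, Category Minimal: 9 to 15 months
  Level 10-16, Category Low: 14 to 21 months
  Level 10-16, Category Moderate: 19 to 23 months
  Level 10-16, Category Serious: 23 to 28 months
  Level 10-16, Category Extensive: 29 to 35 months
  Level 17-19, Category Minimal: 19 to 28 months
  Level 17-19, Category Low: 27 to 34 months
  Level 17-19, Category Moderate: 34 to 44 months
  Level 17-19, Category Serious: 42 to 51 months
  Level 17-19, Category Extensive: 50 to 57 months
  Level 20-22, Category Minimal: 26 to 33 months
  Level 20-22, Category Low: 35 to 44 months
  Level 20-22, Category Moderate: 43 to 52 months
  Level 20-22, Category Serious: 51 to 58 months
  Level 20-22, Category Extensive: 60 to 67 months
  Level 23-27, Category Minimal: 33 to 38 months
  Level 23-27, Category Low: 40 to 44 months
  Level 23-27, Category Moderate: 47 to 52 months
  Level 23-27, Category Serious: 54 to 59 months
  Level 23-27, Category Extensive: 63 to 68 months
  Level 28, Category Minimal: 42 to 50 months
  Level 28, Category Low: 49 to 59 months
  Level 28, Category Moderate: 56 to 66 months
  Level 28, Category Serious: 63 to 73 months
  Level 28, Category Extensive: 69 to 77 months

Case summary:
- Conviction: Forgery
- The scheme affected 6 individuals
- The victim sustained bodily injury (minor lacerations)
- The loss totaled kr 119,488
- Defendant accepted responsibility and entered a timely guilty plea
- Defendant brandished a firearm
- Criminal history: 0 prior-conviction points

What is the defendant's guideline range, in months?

Base offense level for forgery: 13.
R1 does not apply.
R3 applies: 13 − 3 = 10.
R4 applies: 10 + 2 = 12.
R5 does not apply.
R6 applies (level before this adjustment is 12 < 16, so +1): 12 + 1 = 13.
R7 applies: 13 + 4 = 17.
R8 applies: 17 + 3 = 20.
Final offense level: 20.
Criminal history: 0 prior points → Category Minimal (0-4).
Level 20 falls in the 20-22 band.
Grid: Level 20-22 × Category Minimal = 26-33 months.

26-33 months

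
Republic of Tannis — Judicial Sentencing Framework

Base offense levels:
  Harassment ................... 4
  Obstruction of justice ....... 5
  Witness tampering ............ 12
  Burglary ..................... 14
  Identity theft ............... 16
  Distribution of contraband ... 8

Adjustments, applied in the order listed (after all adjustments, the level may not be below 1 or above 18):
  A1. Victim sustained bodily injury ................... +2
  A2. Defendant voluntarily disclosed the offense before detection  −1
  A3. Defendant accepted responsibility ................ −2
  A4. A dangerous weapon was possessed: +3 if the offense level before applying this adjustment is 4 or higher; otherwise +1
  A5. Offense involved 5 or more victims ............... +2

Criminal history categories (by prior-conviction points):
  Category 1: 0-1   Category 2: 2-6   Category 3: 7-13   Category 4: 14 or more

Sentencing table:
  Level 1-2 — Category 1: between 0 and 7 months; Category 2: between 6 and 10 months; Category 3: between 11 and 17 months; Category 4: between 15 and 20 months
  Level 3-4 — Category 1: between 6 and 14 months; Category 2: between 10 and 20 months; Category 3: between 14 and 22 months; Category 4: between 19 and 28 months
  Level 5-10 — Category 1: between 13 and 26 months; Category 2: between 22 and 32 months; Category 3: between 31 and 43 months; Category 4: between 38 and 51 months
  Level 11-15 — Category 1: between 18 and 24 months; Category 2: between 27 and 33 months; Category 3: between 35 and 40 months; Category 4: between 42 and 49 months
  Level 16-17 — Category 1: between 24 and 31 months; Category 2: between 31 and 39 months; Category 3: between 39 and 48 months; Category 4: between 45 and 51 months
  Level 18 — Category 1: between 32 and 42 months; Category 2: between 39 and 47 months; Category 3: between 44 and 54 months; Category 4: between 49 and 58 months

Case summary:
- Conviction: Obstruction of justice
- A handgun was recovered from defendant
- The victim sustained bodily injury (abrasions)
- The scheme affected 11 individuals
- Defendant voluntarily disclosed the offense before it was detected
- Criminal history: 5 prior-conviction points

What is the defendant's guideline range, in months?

Base offense level for obstruction of justice: 5.
A1 applies: 5 + 2 = 7.
A2 applies: 7 − 1 = 6.
A3 does not apply.
A4 applies (level before this adjustment is 6 ≥ 4, so +3): 6 + 3 = 9.
A5 applies: 9 + 2 = 11.
Final offense level: 11.
Criminal history: 5 prior points → Category 2 (2-6).
Level 11 falls in the 11-15 band.
Grid: Level 11-15 × Category 2 = 27-33 months.

27-33 months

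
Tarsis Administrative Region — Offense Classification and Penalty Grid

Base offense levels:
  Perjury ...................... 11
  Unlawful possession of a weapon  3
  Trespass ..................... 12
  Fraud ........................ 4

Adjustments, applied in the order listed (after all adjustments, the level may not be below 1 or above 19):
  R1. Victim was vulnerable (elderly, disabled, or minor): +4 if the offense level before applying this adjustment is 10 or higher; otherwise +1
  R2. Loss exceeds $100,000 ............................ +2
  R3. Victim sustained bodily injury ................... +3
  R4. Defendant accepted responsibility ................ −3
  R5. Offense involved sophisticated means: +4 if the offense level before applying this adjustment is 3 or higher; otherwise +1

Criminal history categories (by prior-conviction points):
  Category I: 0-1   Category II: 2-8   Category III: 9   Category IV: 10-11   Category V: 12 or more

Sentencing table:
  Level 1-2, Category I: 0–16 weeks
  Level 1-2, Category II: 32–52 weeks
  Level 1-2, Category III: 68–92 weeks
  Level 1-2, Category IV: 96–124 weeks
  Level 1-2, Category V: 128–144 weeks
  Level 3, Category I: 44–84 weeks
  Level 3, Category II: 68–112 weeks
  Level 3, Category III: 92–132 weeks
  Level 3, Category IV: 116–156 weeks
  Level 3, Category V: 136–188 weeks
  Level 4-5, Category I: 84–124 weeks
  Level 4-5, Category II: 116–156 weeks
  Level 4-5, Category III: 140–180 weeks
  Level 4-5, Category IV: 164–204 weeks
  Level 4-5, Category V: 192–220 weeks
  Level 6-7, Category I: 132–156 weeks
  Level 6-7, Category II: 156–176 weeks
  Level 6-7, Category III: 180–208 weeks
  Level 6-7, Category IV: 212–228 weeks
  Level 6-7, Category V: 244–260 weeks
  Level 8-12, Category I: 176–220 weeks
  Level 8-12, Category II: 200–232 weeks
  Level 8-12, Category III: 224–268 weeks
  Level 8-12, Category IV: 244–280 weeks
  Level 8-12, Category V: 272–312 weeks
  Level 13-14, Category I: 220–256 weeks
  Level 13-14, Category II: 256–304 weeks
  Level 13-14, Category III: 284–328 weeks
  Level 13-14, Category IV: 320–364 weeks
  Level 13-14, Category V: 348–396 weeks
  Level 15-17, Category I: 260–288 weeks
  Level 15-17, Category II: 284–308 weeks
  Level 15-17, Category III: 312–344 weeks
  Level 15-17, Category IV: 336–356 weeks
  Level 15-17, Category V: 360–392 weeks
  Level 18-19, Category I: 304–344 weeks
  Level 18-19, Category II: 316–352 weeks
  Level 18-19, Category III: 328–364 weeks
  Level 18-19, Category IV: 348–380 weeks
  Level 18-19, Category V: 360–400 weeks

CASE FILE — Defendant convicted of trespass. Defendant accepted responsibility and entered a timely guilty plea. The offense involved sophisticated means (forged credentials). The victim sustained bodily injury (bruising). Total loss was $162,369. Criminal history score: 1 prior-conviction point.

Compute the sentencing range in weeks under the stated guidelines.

304-344 weeks

Base offense level for trespass: 12.
R1 does not apply.
R2 applies: 12 + 2 = 14.
R3 applies: 14 + 3 = 17.
R4 applies: 17 − 3 = 14.
R5 applies (level before this adjustment is 14 ≥ 3, so +4): 14 + 4 = 18.
Final offense level: 18.
Criminal history: 1 prior point → Category I (0-1).
Level 18 falls in the 18-19 band.
Grid: Level 18-19 × Category I = 304-344 weeks.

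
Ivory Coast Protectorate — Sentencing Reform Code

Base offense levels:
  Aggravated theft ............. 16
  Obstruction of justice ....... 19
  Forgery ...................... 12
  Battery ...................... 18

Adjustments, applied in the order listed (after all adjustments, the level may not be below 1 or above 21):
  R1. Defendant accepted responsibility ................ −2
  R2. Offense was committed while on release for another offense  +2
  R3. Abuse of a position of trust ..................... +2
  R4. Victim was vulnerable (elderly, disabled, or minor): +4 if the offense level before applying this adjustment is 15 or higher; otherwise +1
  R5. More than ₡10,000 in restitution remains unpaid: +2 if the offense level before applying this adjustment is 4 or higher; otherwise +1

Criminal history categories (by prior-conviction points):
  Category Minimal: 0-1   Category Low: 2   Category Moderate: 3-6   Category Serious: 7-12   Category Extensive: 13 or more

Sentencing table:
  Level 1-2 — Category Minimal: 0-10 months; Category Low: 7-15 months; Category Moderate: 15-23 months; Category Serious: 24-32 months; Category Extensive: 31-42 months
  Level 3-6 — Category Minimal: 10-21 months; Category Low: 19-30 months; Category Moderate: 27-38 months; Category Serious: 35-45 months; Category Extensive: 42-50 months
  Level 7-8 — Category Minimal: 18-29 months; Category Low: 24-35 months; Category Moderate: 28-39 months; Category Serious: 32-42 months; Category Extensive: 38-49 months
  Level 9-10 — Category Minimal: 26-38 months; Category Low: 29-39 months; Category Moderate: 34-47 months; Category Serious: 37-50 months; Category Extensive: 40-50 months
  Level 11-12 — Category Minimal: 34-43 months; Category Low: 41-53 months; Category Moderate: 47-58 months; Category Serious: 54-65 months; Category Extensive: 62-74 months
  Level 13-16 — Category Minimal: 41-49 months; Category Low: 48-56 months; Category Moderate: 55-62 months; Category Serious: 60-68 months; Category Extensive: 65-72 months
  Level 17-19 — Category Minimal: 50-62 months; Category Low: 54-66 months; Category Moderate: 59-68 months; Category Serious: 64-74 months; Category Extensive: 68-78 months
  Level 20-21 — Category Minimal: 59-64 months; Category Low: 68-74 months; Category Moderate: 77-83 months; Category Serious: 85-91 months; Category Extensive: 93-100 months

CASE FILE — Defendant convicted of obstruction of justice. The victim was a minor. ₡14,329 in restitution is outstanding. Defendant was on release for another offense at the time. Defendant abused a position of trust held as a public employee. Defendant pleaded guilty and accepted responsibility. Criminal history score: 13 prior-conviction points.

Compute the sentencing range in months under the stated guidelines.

93-100 months

Base offense level for obstruction of justice: 19.
R1 applies: 19 − 2 = 17.
R2 applies: 17 + 2 = 19.
R3 applies: 19 + 2 = 21.
R4 applies (level before this adjustment is 21 ≥ 15, so +4): 21 + 4 = 25.
R5 applies (level before this adjustment is 25 ≥ 4, so +2): 25 + 2 = 27.
Level 27 exceeds the maximum of 21; capped at 21.
Final offense level: 21.
Criminal history: 13 prior points → Category Extensive (13+).
Level 21 falls in the 20-21 band.
Grid: Level 20-21 × Category Extensive = 93-100 months.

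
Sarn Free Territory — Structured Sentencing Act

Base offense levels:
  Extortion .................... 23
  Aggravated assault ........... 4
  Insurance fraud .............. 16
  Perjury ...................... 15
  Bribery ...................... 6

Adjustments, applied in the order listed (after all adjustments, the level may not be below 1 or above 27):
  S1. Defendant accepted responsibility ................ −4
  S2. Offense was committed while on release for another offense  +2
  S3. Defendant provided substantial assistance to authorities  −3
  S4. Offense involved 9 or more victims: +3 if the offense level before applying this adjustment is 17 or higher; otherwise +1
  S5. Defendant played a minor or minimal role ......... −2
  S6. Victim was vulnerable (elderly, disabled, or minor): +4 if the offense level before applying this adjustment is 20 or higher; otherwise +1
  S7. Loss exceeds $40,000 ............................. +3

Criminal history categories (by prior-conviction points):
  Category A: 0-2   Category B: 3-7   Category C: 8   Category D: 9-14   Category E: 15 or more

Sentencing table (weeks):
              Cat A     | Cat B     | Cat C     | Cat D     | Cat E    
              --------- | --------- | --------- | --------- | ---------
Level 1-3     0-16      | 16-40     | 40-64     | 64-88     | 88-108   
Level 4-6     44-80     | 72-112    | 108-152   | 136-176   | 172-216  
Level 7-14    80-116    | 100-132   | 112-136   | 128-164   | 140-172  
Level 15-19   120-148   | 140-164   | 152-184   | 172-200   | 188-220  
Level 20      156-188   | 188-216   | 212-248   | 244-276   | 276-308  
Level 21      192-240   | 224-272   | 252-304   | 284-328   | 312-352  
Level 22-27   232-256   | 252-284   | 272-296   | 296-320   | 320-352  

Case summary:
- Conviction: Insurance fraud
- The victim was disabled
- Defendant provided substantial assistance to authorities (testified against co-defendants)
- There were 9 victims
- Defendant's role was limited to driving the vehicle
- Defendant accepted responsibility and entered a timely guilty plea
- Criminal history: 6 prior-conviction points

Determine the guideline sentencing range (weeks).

100-132 weeks

Base offense level for insurance fraud: 16.
S1 applies: 16 − 4 = 12.
S2 does not apply.
S3 applies: 12 − 3 = 9.
S4 applies (level before this adjustment is 9 < 17, so +1): 9 + 1 = 10.
S5 applies: 10 − 2 = 8.
S6 applies (level before this adjustment is 8 < 20, so +1): 8 + 1 = 9.
S7 does not apply.
Final offense level: 9.
Criminal history: 6 prior points → Category B (3-7).
Level 9 falls in the 7-14 band.
Grid: Level 7-14 × Category B = 100-132 weeks.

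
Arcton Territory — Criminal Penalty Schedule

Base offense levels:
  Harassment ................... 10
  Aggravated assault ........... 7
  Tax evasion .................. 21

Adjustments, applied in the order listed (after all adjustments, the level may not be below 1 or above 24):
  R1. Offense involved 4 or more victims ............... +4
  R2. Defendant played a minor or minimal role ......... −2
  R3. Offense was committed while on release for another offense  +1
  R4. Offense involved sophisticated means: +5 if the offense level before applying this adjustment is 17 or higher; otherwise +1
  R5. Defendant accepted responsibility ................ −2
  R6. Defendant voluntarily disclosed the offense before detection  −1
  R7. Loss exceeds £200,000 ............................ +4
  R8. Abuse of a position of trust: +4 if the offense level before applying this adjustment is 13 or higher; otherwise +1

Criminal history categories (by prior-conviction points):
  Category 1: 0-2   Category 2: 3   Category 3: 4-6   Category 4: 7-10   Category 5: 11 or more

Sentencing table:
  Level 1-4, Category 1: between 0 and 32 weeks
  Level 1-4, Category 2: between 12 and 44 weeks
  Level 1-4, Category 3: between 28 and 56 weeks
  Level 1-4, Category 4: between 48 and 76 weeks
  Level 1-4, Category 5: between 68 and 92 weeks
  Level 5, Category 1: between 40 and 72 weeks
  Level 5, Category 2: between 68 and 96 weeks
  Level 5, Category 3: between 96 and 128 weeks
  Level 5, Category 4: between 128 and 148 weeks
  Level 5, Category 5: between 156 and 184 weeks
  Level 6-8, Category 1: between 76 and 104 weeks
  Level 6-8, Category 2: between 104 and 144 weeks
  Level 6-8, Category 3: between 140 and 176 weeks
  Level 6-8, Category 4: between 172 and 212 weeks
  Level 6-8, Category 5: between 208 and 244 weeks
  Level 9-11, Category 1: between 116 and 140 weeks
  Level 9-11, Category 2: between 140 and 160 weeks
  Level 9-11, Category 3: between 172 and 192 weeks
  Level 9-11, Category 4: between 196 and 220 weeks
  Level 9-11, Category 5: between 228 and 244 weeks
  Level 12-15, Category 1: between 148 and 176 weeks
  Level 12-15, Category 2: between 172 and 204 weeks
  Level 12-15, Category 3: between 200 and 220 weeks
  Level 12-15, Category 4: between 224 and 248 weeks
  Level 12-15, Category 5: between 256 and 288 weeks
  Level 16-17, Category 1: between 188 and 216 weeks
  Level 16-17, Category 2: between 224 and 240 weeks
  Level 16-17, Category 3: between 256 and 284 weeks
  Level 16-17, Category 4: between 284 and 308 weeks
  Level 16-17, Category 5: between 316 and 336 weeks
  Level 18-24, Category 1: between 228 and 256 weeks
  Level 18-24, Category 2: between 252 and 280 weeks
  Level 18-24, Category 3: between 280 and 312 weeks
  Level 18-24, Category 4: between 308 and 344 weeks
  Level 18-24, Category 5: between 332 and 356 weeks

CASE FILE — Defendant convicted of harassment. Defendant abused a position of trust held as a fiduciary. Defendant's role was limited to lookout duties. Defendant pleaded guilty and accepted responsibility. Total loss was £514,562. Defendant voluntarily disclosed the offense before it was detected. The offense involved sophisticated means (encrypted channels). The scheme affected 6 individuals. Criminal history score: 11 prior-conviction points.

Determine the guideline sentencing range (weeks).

332-356 weeks

Base offense level for harassment: 10.
R1 applies: 10 + 4 = 14.
R2 applies: 14 − 2 = 12.
R3 does not apply.
R4 applies (level before this adjustment is 12 < 17, so +1): 12 + 1 = 13.
R5 applies: 13 − 2 = 11.
R6 applies: 11 − 1 = 10.
R7 applies: 10 + 4 = 14.
R8 applies (level before this adjustment is 14 ≥ 13, so +4): 14 + 4 = 18.
Final offense level: 18.
Criminal history: 11 prior points → Category 5 (11+).
Level 18 falls in the 18-24 band.
Grid: Level 18-24 × Category 5 = 332-356 weeks.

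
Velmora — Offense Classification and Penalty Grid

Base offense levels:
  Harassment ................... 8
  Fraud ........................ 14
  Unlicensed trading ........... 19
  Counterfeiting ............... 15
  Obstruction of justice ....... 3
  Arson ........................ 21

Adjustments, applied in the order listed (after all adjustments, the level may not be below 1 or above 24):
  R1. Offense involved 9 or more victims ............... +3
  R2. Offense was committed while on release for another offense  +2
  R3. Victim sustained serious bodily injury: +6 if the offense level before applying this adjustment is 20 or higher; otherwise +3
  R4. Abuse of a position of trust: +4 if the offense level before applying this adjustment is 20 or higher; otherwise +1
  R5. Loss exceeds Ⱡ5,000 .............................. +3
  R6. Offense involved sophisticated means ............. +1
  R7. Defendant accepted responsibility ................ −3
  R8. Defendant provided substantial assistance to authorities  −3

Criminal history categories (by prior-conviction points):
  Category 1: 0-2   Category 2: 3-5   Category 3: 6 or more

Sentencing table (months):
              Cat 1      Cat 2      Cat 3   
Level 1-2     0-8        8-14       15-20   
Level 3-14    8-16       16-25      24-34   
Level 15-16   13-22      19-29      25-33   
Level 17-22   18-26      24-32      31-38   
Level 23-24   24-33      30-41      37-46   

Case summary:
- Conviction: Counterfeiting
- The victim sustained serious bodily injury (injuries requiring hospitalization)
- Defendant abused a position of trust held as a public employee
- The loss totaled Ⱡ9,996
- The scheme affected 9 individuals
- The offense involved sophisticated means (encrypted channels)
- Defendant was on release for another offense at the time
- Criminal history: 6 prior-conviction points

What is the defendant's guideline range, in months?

Base offense level for counterfeiting: 15.
R1 applies: 15 + 3 = 18.
R2 applies: 18 + 2 = 20.
R3 applies (level before this adjustment is 20 ≥ 20, so +6): 20 + 6 = 26.
R4 applies (level before this adjustment is 26 ≥ 20, so +4): 26 + 4 = 30.
R5 applies: 30 + 3 = 33.
R6 applies: 33 + 1 = 34.
R7 does not apply.
R8 does not apply.
Level 34 exceeds the maximum of 24; capped at 24.
Final offense level: 24.
Criminal history: 6 prior points → Category 3 (6+).
Level 24 falls in the 23-24 band.
Grid: Level 23-24 × Category 3 = 37-46 months.

37-46 months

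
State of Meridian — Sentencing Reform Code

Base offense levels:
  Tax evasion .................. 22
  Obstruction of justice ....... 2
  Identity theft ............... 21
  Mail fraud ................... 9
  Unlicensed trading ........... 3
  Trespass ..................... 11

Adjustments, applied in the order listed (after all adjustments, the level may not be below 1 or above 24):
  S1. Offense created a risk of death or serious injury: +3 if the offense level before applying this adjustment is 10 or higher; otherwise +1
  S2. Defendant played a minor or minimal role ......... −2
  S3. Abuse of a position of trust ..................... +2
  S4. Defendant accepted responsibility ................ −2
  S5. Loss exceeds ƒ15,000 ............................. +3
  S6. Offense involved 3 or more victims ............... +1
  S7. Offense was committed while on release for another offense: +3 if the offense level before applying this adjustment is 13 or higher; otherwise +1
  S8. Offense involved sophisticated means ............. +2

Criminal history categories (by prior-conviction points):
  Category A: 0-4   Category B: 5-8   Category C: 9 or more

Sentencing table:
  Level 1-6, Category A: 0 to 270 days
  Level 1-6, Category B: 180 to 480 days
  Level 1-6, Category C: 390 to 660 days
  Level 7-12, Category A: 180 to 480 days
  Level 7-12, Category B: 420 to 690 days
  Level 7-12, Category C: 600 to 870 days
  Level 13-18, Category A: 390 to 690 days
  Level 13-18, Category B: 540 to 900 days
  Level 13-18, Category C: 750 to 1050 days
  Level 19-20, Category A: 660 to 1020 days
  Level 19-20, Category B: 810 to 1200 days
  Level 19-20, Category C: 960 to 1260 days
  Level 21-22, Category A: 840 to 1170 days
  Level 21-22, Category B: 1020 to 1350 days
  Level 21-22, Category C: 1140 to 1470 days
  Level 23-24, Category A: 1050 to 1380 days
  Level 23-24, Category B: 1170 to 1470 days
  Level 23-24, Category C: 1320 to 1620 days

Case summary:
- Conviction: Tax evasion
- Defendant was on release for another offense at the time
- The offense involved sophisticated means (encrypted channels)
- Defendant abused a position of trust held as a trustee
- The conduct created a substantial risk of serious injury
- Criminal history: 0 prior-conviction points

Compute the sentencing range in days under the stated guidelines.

Base offense level for tax evasion: 22.
S1 applies (level before this adjustment is 22 ≥ 10, so +3): 22 + 3 = 25.
S2 does not apply.
S3 applies: 25 + 2 = 27.
S4 does not apply.
S5 does not apply.
S6 does not apply.
S7 applies (level before this adjustment is 27 ≥ 13, so +3): 27 + 3 = 30.
S8 applies: 30 + 2 = 32.
Level 32 exceeds the maximum of 24; capped at 24.
Final offense level: 24.
Criminal history: 0 prior points → Category A (0-4).
Level 24 falls in the 23-24 band.
Grid: Level 23-24 × Category A = 1050-1380 days.

1050-1380 days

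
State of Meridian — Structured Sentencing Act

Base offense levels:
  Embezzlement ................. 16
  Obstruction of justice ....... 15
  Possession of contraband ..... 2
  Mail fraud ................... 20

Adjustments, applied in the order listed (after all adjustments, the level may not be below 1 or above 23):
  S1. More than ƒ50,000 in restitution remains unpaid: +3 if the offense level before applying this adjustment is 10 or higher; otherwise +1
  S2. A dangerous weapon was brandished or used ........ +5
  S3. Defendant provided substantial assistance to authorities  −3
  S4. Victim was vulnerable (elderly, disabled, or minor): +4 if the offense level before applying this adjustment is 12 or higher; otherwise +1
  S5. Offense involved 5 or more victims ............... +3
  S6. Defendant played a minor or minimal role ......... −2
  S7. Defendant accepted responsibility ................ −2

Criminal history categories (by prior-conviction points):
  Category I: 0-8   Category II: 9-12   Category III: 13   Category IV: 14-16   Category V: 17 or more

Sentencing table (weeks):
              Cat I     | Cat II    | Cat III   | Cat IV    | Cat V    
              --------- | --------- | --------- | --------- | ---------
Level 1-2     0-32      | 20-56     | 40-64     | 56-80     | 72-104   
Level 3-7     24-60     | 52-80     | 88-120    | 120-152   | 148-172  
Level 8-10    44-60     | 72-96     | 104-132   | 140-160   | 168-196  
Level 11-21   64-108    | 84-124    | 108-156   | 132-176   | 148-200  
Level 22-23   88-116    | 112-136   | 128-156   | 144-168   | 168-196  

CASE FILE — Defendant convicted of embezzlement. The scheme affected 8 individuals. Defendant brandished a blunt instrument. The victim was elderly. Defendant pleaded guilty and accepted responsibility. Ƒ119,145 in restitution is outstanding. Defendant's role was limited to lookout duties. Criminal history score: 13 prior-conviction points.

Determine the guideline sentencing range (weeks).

Base offense level for embezzlement: 16.
S1 applies (level before this adjustment is 16 ≥ 10, so +3): 16 + 3 = 19.
S2 applies: 19 + 5 = 24.
S3 does not apply.
S4 applies (level before this adjustment is 24 ≥ 12, so +4): 24 + 4 = 28.
S5 applies: 28 + 3 = 31.
S6 applies: 31 − 2 = 29.
S7 applies: 29 − 2 = 27.
Level 27 exceeds the maximum of 23; capped at 23.
Final offense level: 23.
Criminal history: 13 prior points → Category III (13).
Level 23 falls in the 22-23 band.
Grid: Level 22-23 × Category III = 128-156 weeks.

128-156 weeks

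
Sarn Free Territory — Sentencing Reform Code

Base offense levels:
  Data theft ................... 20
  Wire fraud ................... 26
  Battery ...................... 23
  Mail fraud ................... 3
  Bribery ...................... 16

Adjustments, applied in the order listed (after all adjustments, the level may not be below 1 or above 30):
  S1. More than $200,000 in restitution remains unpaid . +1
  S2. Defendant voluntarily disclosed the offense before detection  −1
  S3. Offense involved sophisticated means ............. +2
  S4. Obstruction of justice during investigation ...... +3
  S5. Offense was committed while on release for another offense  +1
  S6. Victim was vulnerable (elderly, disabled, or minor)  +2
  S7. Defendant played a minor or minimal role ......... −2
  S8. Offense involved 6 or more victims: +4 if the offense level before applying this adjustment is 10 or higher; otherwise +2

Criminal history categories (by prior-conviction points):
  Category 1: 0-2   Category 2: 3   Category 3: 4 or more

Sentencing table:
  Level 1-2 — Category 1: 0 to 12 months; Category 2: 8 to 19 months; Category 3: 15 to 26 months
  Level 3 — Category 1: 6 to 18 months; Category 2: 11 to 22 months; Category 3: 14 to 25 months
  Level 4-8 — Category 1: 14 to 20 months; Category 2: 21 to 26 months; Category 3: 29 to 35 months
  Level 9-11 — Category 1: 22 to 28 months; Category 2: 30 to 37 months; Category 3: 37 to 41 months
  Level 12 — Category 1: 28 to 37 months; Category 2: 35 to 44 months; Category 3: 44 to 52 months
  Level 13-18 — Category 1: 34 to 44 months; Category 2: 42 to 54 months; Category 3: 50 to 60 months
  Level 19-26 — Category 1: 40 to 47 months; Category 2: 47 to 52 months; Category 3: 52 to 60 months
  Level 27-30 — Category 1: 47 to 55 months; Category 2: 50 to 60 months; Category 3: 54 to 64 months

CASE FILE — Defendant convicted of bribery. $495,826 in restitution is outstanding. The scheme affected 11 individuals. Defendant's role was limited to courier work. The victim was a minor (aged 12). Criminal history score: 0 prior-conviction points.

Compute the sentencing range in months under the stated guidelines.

40-47 months

Base offense level for bribery: 16.
S1 applies: 16 + 1 = 17.
S3 does not apply.
S5 does not apply.
S6 applies: 17 + 2 = 19.
S7 applies: 19 − 2 = 17.
S8 applies (level before this adjustment is 17 ≥ 10, so +4): 17 + 4 = 21.
Final offense level: 21.
Criminal history: 0 prior points → Category 1 (0-2).
Level 21 falls in the 19-26 band.
Grid: Level 19-26 × Category 1 = 40-47 months.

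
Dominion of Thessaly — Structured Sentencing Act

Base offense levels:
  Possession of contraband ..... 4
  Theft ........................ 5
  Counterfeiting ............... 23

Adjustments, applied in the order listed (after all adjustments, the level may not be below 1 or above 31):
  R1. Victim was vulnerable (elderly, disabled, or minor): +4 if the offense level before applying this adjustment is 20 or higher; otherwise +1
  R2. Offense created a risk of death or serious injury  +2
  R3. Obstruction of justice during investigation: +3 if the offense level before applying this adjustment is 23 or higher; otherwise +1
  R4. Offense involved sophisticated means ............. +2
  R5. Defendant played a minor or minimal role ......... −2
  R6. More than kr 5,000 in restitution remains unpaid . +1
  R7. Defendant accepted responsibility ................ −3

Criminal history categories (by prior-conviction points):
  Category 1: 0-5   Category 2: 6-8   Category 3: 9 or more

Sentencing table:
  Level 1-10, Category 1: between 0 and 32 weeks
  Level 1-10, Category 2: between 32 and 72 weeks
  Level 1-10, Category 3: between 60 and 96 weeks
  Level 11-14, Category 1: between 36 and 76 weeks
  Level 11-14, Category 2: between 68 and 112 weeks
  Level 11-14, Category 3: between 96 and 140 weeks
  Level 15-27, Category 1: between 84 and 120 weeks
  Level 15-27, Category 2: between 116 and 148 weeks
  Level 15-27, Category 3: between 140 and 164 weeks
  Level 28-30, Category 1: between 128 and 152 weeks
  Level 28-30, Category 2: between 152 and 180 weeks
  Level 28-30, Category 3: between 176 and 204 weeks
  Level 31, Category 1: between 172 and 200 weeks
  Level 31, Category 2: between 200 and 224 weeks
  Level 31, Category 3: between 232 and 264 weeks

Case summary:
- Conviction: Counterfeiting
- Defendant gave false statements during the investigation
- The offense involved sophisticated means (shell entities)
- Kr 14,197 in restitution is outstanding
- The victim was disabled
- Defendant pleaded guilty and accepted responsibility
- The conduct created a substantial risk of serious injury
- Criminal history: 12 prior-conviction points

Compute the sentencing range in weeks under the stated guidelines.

Base offense level for counterfeiting: 23.
R1 applies (level before this adjustment is 23 ≥ 20, so +4): 23 + 4 = 27.
R2 applies: 27 + 2 = 29.
R3 applies (level before this adjustment is 29 ≥ 23, so +3): 29 + 3 = 32.
R4 applies: 32 + 2 = 34.
R5 does not apply.
R6 applies: 34 + 1 = 35.
R7 applies: 35 − 3 = 32.
Level 32 exceeds the maximum of 31; capped at 31.
Final offense level: 31.
Criminal history: 12 prior points → Category 3 (9+).
Level 31 falls in the 31 band.
Grid: Level 31 × Category 3 = 232-264 weeks.

232-264 weeks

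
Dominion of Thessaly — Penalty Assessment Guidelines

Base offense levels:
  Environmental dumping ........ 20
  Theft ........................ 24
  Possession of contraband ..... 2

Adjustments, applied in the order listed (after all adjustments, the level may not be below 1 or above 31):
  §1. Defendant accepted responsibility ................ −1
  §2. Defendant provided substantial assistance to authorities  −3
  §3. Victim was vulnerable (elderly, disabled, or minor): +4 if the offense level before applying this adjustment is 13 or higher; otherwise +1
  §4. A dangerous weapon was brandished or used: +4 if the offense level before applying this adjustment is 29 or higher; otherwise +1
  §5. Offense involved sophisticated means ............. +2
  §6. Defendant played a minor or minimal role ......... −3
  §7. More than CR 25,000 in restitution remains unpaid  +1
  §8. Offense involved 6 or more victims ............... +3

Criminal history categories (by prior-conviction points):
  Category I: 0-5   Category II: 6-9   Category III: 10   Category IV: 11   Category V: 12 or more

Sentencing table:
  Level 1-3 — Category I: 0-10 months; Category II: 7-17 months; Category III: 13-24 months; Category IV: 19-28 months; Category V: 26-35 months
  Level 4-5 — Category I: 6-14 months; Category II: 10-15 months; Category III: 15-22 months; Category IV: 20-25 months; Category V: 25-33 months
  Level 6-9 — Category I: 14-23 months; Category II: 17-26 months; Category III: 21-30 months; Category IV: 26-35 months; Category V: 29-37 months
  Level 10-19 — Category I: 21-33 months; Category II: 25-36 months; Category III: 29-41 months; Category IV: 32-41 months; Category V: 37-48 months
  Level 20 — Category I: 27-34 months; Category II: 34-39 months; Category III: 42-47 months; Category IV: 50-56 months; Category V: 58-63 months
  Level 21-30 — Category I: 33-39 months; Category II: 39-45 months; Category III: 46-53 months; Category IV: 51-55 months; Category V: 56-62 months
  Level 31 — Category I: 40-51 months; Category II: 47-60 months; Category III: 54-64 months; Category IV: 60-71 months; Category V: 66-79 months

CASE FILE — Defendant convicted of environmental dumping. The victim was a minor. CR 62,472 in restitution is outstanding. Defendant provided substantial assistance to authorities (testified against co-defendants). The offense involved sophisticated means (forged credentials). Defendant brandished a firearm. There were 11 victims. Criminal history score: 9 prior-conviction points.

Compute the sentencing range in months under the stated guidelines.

39-45 months

Base offense level for environmental dumping: 20.
§1 does not apply.
§2 applies: 20 − 3 = 17.
§3 applies (level before this adjustment is 17 ≥ 13, so +4): 17 + 4 = 21.
§4 applies (level before this adjustment is 21 < 29, so +1): 21 + 1 = 22.
§5 applies: 22 + 2 = 24.
§7 applies: 24 + 1 = 25.
§8 applies: 25 + 3 = 28.
Final offense level: 28.
Criminal history: 9 prior points → Category II (6-9).
Level 28 falls in the 21-30 band.
Grid: Level 21-30 × Category II = 39-45 months.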